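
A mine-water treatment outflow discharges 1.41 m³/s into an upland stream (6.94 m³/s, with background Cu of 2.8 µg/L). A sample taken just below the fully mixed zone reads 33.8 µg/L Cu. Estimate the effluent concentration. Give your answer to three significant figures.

Mass balance: 6.940·2.800 + 1.410·Cₑ = 8.350·33.80
→ Cₑ = (8.350·33.80 − 6.940·2.800) / 1.410 = 186.4 µg/L.

186 µg/L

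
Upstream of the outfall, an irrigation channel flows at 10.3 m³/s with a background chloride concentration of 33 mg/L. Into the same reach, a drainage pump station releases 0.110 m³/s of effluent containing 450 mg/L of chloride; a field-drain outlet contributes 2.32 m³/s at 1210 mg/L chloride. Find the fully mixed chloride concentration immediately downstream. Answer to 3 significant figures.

251 mg/L

Mass balance: C = (10.30·33.00 + 0.1100·450.0 + 2.320·1210) / 12.73 = 3197/12.73 = 251.1 mg/L.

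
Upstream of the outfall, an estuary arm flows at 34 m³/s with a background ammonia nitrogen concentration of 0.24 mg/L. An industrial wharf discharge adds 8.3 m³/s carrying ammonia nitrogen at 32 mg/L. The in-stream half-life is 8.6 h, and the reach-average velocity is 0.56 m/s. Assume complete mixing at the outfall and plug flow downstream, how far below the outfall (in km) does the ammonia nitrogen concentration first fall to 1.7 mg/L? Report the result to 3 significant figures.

33.4 km

Mixed concentration C = ΣQC/ΣQ = (34.00·0.2400 + 8.300·32.00) / 42.30 = 273.8/42.30 = 6.472 mg/L.
Half-life 8.6 h → k = ln 2 / 8.6 = 0.08060 h⁻¹ = 1.934 d⁻¹.
Set 6.472·exp(−k·t) = 1.7 → t = ln(6.472/1.7)/k = 59710 s = 16.59 h.
Distance = v·t = 0.56·59710 = 33440 m = 33.44 km.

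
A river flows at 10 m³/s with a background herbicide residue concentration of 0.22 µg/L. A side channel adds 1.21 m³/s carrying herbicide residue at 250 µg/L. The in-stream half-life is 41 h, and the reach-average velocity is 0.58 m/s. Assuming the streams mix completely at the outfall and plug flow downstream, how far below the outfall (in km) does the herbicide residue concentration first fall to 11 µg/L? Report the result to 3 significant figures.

Conservation of mass: C = (10.00·0.2200 + 1.210·250.0) / 11.21 = 304.7/11.21 = 27.18 µg/L.
Half-life 41 h → k = ln 2 / 41 = 0.01691 h⁻¹ = 0.4057 d⁻¹.
Set 27.18·exp(−k·t) = 11 → t = ln(27.18/11)/k = 192600 s = 53.51 h.
Distance = v·t = 0.58·192600 = 111700 m = 111.7 km.

112 km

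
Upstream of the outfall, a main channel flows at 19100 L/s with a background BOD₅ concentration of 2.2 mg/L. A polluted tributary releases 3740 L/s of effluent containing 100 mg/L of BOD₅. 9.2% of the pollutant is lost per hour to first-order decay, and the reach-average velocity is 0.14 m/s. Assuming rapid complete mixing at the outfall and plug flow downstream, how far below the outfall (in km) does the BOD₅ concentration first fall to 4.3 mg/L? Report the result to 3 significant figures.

Mass balance: C = (19100·2.200 + 3740·100.0) / 22840 = 416000/22840 = 18.21 mg/L.
9.2%/h lost → k = −ln(1 − 0.092) = 0.09651 h⁻¹.
Set 18.21·exp(−k·t) = 4.3 → t = ln(18.21/4.3)/k = 53850 s = 14.96 h.
Distance = v·t = 0.14·53850 = 7539 m = 7.539 km.

7.54 km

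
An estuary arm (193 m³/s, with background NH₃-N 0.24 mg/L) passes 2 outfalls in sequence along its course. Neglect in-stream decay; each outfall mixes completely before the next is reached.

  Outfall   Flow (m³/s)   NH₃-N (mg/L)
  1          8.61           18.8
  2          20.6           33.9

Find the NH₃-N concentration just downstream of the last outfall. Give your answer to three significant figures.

Outfall 1: combined Q = 201.6 m³/s; C = (193.0·0.2400 + 8.610·18.80)/201.6 = 1.033 mg/L.
Outfall 2: combined Q = 222.2 m³/s; C = (201.6·1.033 + 20.60·33.90)/222.2 = 4.080 mg/L.

4.08 mg/L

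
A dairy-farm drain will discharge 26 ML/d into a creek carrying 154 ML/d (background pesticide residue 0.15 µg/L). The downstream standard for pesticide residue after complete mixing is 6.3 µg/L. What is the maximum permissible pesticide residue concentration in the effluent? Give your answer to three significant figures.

At the limit, (Qr·Cr + Qe·Cₑ)/(Qr + Qe) = 6.3:
Cₑ = (180.0·6.3 − 154.0·0.1500) / 26.00 = 42.73 µg/L.

42.7 µg/L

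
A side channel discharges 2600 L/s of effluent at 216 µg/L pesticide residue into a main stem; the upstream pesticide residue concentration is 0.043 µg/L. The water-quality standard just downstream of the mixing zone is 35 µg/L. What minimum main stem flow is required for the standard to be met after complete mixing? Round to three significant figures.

13500 L/s

Set C_mix = 35: (Q·0.04300 + 2600·216.0) / (Q + 2600) = 35
→ Q = 2600·(216.0 − 35)/(35 − 0.04300) = 13460 L/s.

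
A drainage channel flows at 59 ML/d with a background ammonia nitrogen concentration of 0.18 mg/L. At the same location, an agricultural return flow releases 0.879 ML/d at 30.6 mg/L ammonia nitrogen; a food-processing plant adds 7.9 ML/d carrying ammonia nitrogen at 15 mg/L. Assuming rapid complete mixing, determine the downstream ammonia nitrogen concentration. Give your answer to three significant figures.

2.30 mg/L

Conservation of mass: C = (59.00·0.1800 + 0.8790·30.60 + 7.900·15.00) / 67.78 = 156.0/67.78 = 2.302 mg/L.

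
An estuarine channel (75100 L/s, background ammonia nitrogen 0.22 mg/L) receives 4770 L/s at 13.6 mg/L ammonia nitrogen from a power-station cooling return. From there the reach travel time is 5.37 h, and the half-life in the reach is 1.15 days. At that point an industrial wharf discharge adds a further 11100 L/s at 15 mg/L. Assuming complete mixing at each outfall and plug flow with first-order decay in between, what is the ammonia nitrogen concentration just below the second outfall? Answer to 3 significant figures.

Flow-weighted average: C = (75100·0.2200 + 4770·13.60) / 79870 = 81390/79870 = 1.019 mg/L; combined flow 79870 L/s.
Half-life 1.15 d → k = ln 2 / 1.15 = 0.6027 d⁻¹.
First-order decay: C = 1.019·exp(−k·t) = 1.019·0.8738 = 0.8905 mg/L.
Second outfall: C = (79870·0.8905 + 11100·15.00)/90970 = 2.612 mg/L.

2.61 mg/L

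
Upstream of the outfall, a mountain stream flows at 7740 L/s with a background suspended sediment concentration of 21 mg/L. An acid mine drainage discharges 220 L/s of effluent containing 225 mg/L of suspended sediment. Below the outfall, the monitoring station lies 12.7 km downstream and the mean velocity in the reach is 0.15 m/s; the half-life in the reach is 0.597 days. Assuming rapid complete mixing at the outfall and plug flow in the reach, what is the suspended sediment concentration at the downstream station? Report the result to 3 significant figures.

8.54 mg/L

Mixed concentration C = ΣQC/ΣQ = (7740·21.00 + 220.0·225.0) / 7960 = 212000/7960 = 26.64 mg/L.
Travel time t = 12.7·1000 / 0.15 = 84670 s = 23.52 h.
Half-life 0.597 d → k = ln 2 / 0.597 = 1.161 d⁻¹.
Decay over the reach: 26.64·exp(−kt) = 26.64·0.3205 = 8.539 mg/L.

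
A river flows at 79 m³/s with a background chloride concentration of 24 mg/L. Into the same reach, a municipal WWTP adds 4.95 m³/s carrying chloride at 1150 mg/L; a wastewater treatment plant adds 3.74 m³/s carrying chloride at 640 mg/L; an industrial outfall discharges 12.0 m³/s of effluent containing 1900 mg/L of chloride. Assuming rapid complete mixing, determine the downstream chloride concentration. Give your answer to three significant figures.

329 mg/L

Flow-weighted average: C = (79.00·24.00 + 4.950·1150 + 3.740·640.0 + 12.00·1900) / 99.69 = 32780/99.69 = 328.8 mg/L.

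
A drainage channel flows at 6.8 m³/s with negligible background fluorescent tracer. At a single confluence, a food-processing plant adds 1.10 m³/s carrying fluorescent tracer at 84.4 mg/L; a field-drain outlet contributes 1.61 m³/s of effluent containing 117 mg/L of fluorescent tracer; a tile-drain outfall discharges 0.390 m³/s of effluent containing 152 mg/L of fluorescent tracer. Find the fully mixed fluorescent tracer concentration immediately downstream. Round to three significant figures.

34.4 mg/L

Flow-weighted average: C = (6.800·0 + 1.100·84.40 + 1.610·117.0 + 0.3900·152.0) / 9.900 = 340.5/9.900 = 34.39 mg/L.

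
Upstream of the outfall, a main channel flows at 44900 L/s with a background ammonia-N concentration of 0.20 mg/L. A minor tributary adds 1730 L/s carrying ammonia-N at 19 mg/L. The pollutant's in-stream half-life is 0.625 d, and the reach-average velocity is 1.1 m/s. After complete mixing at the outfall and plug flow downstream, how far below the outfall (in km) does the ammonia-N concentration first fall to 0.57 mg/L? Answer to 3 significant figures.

Mixed concentration C = ΣQC/ΣQ = (44900·0.2000 + 1730·19.00) / 46630 = 41850/46630 = 0.8975 mg/L.
Half-life 0.625 d → k = ln 2 / 0.625 = 1.109 d⁻¹.
Set 0.8975·exp(−k·t) = 0.57 → t = ln(0.8975/0.57)/k = 35370 s = 9.824 h.
Distance = v·t = 1.1·35370 = 38900 m = 38.90 km.

38.9 km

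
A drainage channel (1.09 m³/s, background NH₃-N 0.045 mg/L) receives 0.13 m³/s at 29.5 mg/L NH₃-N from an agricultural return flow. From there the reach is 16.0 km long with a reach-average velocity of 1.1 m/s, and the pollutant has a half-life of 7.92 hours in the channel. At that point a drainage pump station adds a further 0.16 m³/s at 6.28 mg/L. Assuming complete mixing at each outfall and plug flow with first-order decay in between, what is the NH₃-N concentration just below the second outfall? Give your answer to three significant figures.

Conservation of mass: C = (1.090·0.04500 + 0.1300·29.50) / 1.220 = 3.884/1.220 = 3.184 mg/L; combined flow 1.220 m³/s.
Travel time t = 16.0·1000 / 1.1 = 14550 s = 4.040 h.
Half-life 7.92 h → k = ln 2 / 7.92 = 0.08752 h⁻¹ = 2.100 d⁻¹.
Applying C = C₀e^(−kt): 3.184 × 0.7021 = 2.235 mg/L.
Second outfall: C = (1.220·2.235 + 0.1600·6.280)/1.380 = 2.704 mg/L.

2.70 mg/L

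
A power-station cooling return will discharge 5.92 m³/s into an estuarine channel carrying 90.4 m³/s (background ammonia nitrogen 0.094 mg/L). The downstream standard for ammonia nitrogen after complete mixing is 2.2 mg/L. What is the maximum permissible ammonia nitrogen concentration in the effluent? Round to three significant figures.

34.4 mg/L

At the limit, (Qr·Cr + Qe·Cₑ)/(Qr + Qe) = 2.2:
Cₑ = (96.32·2.2 − 90.40·0.09400) / 5.920 = 34.36 mg/L.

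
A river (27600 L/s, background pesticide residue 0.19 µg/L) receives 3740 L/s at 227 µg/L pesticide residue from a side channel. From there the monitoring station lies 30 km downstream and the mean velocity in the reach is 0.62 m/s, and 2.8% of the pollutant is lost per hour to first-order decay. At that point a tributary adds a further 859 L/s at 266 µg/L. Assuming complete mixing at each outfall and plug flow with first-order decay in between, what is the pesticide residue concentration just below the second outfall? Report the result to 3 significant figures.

Mass balance: C = (27600·0.1900 + 3740·227.0) / 31340 = 854200/31340 = 27.26 µg/L; combined flow 31340 L/s.
Travel time t = 30·1000 / 0.62 = 48390 s = 13.44 h.
2.8%/h lost → k = −ln(1 − 0.028) = 0.02840 h⁻¹.
First-order decay: C = 27.26·exp(−k·t) = 27.26·0.6827 = 18.61 µg/L.
Second outfall: C = (31340·18.61 + 859.0·266.0)/32200 = 25.21 µg/L.

25.2 µg/L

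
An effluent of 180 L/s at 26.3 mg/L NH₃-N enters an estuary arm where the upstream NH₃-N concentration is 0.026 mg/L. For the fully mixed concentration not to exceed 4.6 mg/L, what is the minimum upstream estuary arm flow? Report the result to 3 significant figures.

854 L/s

Set C_mix = 4.6: (Q·0.02600 + 180.0·26.30) / (Q + 180.0) = 4.6
→ Q = 180.0·(26.30 − 4.6)/(4.6 − 0.02600) = 854.0 L/s.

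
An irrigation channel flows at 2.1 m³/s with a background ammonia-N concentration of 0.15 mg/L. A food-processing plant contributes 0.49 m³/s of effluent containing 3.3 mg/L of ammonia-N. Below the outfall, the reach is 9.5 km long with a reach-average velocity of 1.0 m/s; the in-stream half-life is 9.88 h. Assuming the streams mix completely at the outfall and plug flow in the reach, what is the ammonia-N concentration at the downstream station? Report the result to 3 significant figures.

0.620 mg/L

Flow-weighted average: C = (2.100·0.1500 + 0.4900·3.300) / 2.590 = 1.932/2.590 = 0.7459 mg/L.
Travel time t = 9.5·1000 / 1.0 = 9500 s = 2.639 h.
Half-life 9.88 h → k = ln 2 / 9.88 = 0.07016 h⁻¹ = 1.684 d⁻¹.
Applying C = C₀e^(−kt): 0.7459 × 0.8310 = 0.6199 mg/L.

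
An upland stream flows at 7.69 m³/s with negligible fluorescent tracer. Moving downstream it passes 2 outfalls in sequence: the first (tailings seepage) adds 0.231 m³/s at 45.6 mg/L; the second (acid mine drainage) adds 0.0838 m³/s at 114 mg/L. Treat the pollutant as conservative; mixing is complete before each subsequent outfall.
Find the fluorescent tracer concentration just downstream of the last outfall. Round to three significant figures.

2.51 mg/L

After outfall 1: Q = 7.690 + 0.2310 = 7.921 m³/s; C = (7.690·0 + 0.2310·45.60)/7.921 = 1.330 mg/L.
After outfall 2: Q = 7.921 + 0.08380 = 8.005 m³/s; C = (7.921·1.330 + 0.08380·114.0)/8.005 = 2.509 mg/L.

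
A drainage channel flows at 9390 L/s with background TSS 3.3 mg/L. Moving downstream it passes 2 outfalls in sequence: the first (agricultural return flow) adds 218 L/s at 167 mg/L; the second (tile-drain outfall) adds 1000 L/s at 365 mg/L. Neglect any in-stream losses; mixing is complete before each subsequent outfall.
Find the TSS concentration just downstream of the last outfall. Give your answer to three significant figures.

Outfall 1: combined Q = 9608 L/s; C = (9390·3.300 + 218.0·167.0)/9608 = 7.014 mg/L.
Outfall 2: combined Q = 10610 L/s; C = (9608·7.014 + 1000·365.0)/10610 = 40.76 mg/L.

40.8 mg/L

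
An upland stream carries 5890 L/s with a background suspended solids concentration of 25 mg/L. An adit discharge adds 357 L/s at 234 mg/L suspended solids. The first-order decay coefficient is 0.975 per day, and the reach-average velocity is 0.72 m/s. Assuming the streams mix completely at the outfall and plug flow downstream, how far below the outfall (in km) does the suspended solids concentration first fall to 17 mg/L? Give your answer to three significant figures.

49.5 km

Mixed concentration C = ΣQC/ΣQ = (5890·25.00 + 357.0·234.0) / 6247 = 230800/6247 = 36.94 mg/L.
Set 36.94·exp(−k·t) = 17 → t = ln(36.94/17)/k = 68780 s = 19.11 h.
Distance = v·t = 0.72·68780 = 49520 m = 49.52 km.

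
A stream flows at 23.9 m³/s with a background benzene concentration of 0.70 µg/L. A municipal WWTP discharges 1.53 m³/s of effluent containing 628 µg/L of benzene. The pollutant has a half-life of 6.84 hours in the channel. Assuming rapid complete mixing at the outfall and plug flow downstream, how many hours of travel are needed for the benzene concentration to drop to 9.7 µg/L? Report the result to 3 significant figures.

Conservation of mass: C = (23.90·0.7000 + 1.530·628.0) / 25.43 = 977.6/25.43 = 38.44 µg/L.
Half-life 6.84 h → k = ln 2 / 6.84 = 0.1013 h⁻¹ = 2.432 d⁻¹.
38.44·exp(−k·t) = 9.7 → t = ln(38.44/9.7)/k = 48920 s = 13.59 h.

13.6 h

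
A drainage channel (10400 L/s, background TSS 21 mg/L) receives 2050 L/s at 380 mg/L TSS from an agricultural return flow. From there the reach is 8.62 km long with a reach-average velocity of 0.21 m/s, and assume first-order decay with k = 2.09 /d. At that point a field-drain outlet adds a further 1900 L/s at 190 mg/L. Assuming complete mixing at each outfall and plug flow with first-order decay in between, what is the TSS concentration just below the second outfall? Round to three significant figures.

Mixed concentration C = ΣQC/ΣQ = (10400·21.00 + 2050·380.0) / 12450 = 997400/12450 = 80.11 mg/L; combined flow 12450 L/s.
Travel time t = 8.62·1000 / 0.21 = 41050 s = 11.40 h.
After decay, C = 80.11 × e^(−kt) = 80.11 × 0.3705 = 29.68 mg/L.
Second outfall: C = (12450·29.68 + 1900·190.0)/14350 = 50.91 mg/L.

50.9 mg/L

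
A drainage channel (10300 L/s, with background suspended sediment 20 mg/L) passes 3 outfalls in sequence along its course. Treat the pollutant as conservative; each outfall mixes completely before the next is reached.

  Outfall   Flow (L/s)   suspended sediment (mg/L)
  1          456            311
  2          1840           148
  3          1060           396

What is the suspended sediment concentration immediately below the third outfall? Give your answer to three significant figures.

Outfall 1: combined Q = 10760 L/s; C = (10300·20.00 + 456.0·311.0)/10760 = 32.34 mg/L.
Outfall 2: combined Q = 12600 L/s; C = (10760·32.34 + 1840·148.0)/12600 = 49.23 mg/L.
Outfall 3: combined Q = 13660 L/s; C = (12600·49.23 + 1060·396.0)/13660 = 76.15 mg/L.

76.1 mg/L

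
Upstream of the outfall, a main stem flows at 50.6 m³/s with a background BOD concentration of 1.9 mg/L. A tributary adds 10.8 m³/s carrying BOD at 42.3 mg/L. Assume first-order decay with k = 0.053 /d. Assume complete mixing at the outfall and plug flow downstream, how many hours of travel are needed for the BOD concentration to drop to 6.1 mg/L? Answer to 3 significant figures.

Flow-weighted average: C = (50.60·1.900 + 10.80·42.30) / 61.40 = 553.0/61.40 = 9.006 mg/L.
9.006·exp(−k·t) = 6.1 → t = ln(9.006/6.1)/k = 635200 s = 176.4 h.

176 h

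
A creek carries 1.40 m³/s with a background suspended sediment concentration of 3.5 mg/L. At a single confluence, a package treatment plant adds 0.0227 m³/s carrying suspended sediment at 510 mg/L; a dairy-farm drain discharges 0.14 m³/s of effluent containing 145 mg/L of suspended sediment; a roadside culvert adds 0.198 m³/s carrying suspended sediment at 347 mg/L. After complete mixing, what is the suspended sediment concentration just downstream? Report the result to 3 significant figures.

Mixed concentration C = ΣQC/ΣQ = (1.400·3.500 + 0.02270·510.0 + 0.1400·145.0 + 0.1980·347.0) / 1.761 = 105.5/1.761 = 59.91 mg/L.

59.9 mg/L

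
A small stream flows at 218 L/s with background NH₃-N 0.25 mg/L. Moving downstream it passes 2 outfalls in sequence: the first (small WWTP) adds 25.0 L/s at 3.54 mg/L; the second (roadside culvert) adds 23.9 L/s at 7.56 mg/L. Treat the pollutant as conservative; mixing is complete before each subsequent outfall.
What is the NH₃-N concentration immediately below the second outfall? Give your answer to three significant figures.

Outfall 1: combined Q = 243.0 L/s; C = (218.0·0.2500 + 25.00·3.540)/243.0 = 0.5885 mg/L.
Outfall 2: combined Q = 266.9 L/s; C = (243.0·0.5885 + 23.90·7.560)/266.9 = 1.213 mg/L.

1.21 mg/L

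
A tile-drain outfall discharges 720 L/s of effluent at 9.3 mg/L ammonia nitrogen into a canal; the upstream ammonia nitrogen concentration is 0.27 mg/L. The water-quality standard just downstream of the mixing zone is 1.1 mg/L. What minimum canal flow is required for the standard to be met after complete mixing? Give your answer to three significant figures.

Set C_mix = 1.1: (Q·0.2700 + 720.0·9.300) / (Q + 720.0) = 1.1
→ Q = 720.0·(9.300 − 1.1)/(1.1 − 0.2700) = 7113 L/s.

7110 L/s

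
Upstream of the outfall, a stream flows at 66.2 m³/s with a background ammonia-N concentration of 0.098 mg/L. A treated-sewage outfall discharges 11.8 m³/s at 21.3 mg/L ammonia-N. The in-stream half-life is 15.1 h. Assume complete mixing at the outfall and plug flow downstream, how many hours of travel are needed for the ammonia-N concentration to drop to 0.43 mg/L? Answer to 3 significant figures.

44.4 h

Flow-weighted average: C = (66.20·0.09800 + 11.80·21.30) / 78.00 = 257.8/78.00 = 3.305 mg/L.
Half-life 15.1 h → k = ln 2 / 15.1 = 0.04590 h⁻¹ = 1.102 d⁻¹.
3.305·exp(−k·t) = 0.43 → t = ln(3.305/0.43)/k = 160000 s = 44.43 h.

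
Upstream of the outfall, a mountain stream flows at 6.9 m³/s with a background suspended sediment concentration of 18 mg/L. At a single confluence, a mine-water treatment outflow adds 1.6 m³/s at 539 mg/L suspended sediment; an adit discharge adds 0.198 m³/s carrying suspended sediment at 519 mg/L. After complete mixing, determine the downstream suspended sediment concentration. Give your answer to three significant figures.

125 mg/L

Mixed concentration C = ΣQC/ΣQ = (6.900·18.00 + 1.600·539.0 + 0.1980·519.0) / 8.698 = 1089/8.698 = 125.2 mg/L.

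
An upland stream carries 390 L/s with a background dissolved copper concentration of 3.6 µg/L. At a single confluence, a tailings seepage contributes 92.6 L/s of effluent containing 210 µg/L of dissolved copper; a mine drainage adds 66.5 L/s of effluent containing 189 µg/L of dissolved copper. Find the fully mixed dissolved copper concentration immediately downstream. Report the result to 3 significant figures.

60.9 µg/L

After mixing, C = (390.0·3.600 + 92.60·210.0 + 66.50·189.0) / 549.1 = 33420/549.1 = 60.86 µg/L.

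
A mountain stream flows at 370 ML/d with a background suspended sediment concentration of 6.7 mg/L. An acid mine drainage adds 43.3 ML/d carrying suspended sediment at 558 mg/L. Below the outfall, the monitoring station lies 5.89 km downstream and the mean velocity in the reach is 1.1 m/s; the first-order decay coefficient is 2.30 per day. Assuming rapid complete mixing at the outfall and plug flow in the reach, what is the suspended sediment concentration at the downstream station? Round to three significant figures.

55.9 mg/L

Flow-weighted average: C = (370.0·6.700 + 43.30·558.0) / 413.3 = 26640/413.3 = 64.46 mg/L.
Travel time t = 5.89·1000 / 1.1 = 5355 s = 1.487 h.
After decay, C = 64.46 × e^(−kt) = 64.46 × 0.8672 = 55.89 mg/L.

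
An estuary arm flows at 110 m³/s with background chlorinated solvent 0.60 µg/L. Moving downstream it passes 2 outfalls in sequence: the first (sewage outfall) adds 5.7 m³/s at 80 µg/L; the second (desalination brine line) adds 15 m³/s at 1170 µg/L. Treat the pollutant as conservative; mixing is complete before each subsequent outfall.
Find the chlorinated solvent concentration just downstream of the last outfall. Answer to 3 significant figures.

138 µg/L

Below outfall 1: Q → 115.7 m³/s, C = (110.0·0.6000 + 5.700·80.00)/115.7 = 4.512 µg/L.
Below outfall 2: Q → 130.7 m³/s, C = (115.7·4.512 + 15.00·1170)/130.7 = 138.3 µg/L.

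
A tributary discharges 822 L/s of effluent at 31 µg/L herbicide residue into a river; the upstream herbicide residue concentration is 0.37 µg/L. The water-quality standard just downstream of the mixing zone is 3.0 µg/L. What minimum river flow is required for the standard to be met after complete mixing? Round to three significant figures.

Set C_mix = 3.0: (Q·0.3700 + 822.0·31.00) / (Q + 822.0) = 3.0
→ Q = 822.0·(31.00 − 3.0)/(3.0 − 0.3700) = 8751 L/s.

8750 L/s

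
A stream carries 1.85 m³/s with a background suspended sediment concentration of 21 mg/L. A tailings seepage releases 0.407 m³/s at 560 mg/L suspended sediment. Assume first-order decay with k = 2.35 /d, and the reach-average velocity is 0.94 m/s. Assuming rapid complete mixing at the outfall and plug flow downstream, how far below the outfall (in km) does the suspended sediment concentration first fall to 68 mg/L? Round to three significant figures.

19.1 km

Mixed concentration C = ΣQC/ΣQ = (1.850·21.00 + 0.4070·560.0) / 2.257 = 266.8/2.257 = 118.2 mg/L.
Set 118.2·exp(−k·t) = 68 → t = ln(118.2/68)/k = 20330 s = 5.646 h.
Distance = v·t = 0.94·20330 = 19110 m = 19.11 km.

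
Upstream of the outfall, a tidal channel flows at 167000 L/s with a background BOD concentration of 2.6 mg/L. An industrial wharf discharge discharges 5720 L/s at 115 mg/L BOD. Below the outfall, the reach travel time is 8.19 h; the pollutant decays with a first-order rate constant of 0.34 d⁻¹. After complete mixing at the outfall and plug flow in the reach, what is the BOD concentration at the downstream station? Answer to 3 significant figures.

5.63 mg/L

Mixed concentration C = ΣQC/ΣQ = (167000·2.600 + 5720·115.0) / 172700 = 1092000/172700 = 6.322 mg/L.
Decay over the reach: 6.322·exp(−kt) = 6.322·0.8905 = 5.630 mg/L.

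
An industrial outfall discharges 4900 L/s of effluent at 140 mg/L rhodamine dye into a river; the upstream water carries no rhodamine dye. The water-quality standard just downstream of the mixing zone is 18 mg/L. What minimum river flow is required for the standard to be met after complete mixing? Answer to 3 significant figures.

33200 L/s

Set C_mix = 18: (Q·0 + 4900·140.0) / (Q + 4900) = 18
→ Q = 4900·(140.0 − 18)/(18 − 0) = 33210 L/s.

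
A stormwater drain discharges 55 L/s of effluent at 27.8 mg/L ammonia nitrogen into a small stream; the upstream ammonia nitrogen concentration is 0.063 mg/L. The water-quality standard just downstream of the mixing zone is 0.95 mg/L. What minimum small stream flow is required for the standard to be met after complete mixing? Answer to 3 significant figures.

1660 L/s

Set C_mix = 0.95: (Q·0.06300 + 55.00·27.80) / (Q + 55.00) = 0.95
→ Q = 55.00·(27.80 − 0.95)/(0.95 − 0.06300) = 1665 L/s.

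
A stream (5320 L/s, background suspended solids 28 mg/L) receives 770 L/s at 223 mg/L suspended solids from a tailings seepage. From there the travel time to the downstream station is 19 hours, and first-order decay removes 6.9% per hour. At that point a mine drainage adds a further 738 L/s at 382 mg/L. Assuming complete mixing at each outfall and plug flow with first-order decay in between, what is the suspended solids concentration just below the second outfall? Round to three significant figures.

53.4 mg/L

Mixed concentration C = ΣQC/ΣQ = (5320·28.00 + 770.0·223.0) / 6090 = 320700/6090 = 52.66 mg/L; combined flow 6090 L/s.
6.9%/h lost → k = −ln(1 − 0.069) = 0.07150 h⁻¹.
Decay over the reach: 52.66·exp(−kt) = 52.66·0.2571 = 13.54 mg/L.
At the second outfall, C = (6090·13.54 + 738.0·382.0) / (6090 + 738.0) = 53.36 mg/L.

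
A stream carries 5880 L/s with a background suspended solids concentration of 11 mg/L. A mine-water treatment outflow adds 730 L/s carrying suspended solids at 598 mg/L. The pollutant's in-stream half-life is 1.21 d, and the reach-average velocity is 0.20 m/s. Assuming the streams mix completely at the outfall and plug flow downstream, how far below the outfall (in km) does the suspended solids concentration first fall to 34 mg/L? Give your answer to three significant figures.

Flow-weighted average: C = (5880·11.00 + 730.0·598.0) / 6610 = 501200/6610 = 75.83 mg/L.
Half-life 1.21 d → k = ln 2 / 1.21 = 0.5728 d⁻¹.
Set 75.83·exp(−k·t) = 34 → t = ln(75.83/34)/k = 121000 s = 33.60 h.
Distance = v·t = 0.20·121000 = 24200 m = 24.20 km.

24.2 km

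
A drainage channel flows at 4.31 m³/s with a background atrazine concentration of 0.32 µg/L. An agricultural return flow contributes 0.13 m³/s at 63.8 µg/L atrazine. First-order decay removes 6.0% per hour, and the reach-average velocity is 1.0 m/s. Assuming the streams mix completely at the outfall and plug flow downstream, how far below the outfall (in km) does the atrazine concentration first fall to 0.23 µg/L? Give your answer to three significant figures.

Mass balance: C = (4.310·0.3200 + 0.1300·63.80) / 4.440 = 9.673/4.440 = 2.179 µg/L.
6.0%/h lost → k = −ln(1 − 0.06) = 0.06188 h⁻¹.
Set 2.179·exp(−k·t) = 0.23 → t = ln(2.179/0.23)/k = 130800 s = 36.34 h.
Distance = v·t = 1.0·130800 = 130800 m = 130.8 km.

131 km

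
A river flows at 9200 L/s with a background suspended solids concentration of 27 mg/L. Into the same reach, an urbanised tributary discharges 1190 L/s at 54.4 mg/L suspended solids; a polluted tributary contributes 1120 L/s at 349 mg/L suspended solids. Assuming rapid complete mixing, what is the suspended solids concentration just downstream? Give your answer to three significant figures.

Conservation of mass: C = (9200·27.00 + 1190·54.40 + 1120·349.0) / 11510 = 704000/11510 = 61.17 mg/L.

61.2 mg/L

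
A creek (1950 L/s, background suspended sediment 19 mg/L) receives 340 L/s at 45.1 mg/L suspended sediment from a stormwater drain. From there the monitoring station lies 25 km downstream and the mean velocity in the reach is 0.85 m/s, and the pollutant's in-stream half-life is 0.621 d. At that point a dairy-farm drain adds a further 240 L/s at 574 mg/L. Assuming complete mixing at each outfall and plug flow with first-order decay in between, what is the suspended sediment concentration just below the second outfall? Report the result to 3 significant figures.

68.6 mg/L

Conservation of mass: C = (1950·19.00 + 340.0·45.10) / 2290 = 52380/2290 = 22.88 mg/L; combined flow 2290 L/s.
Travel time t = 25·1000 / 0.85 = 29410 s = 8.170 h.
Half-life 0.621 d → k = ln 2 / 0.621 = 1.116 d⁻¹.
After decay, C = 22.88 × e^(−kt) = 22.88 × 0.6839 = 15.64 mg/L.
Second outfall: C = (2290·15.64 + 240.0·574.0)/2530 = 68.61 mg/L.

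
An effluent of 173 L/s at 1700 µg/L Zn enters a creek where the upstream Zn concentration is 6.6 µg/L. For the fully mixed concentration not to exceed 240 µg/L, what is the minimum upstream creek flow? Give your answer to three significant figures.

Set C_mix = 240: (Q·6.600 + 173.0·1700) / (Q + 173.0) = 240
→ Q = 173.0·(1700 − 240)/(240 − 6.600) = 1082 L/s.

1080 L/s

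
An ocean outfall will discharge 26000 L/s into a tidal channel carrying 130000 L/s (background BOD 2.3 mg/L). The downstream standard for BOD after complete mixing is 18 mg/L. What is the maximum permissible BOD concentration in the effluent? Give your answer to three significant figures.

96.5 mg/L

At the limit, (Qr·Cr + Qe·Cₑ)/(Qr + Qe) = 18:
Cₑ = (156000·18 − 130000·2.300) / 26000 = 96.50 mg/L.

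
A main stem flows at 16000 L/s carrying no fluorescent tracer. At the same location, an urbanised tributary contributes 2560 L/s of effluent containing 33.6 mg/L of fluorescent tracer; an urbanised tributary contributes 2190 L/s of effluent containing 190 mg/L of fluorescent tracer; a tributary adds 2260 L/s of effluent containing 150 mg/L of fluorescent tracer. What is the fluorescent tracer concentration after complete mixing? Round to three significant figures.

36.6 mg/L

Mixed concentration C = ΣQC/ΣQ = (16000·0 + 2560·33.60 + 2190·190.0 + 2260·150.0) / 23010 = 841100/23010 = 36.55 mg/L.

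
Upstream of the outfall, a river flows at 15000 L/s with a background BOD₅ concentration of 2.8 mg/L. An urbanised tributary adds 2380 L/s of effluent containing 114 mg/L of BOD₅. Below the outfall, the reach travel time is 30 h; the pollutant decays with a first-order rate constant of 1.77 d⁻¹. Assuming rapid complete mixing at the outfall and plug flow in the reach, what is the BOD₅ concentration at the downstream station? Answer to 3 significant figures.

1.97 mg/L

Flow-weighted average: C = (15000·2.800 + 2380·114.0) / 17380 = 313300/17380 = 18.03 mg/L.
First-order decay: C = 18.03·exp(−k·t) = 18.03·0.1094 = 1.973 mg/L.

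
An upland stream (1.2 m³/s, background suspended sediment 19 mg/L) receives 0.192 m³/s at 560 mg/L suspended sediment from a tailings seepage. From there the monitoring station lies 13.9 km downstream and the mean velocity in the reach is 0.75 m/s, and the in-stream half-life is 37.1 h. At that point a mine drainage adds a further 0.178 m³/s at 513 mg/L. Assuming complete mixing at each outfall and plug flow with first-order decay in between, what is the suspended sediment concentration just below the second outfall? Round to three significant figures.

134 mg/L

After mixing, C = (1.200·19.00 + 0.1920·560.0) / 1.392 = 130.3/1.392 = 93.62 mg/L; combined flow 1.392 m³/s.
Travel time t = 13.9·1000 / 0.75 = 18530 s = 5.148 h.
Half-life 37.1 h → k = ln 2 / 37.1 = 0.01868 h⁻¹ = 0.4484 d⁻¹.
Decay over the reach: 93.62·exp(−kt) = 93.62·0.9083 = 85.04 mg/L.
Second outfall: C = (1.392·85.04 + 0.1780·513.0)/1.570 = 133.6 mg/L.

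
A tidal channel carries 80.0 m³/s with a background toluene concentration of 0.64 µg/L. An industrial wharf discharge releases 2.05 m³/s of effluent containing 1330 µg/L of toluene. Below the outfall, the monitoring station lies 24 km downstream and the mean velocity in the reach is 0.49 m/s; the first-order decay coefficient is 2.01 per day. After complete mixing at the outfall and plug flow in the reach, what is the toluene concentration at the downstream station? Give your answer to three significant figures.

10.8 µg/L

Conservation of mass: C = (80.00·0.6400 + 2.050·1330) / 82.05 = 2778/82.05 = 33.85 µg/L.
Travel time t = 24·1000 / 0.49 = 48980 s = 13.61 h.
Decay over the reach: 33.85·exp(−kt) = 33.85·0.3200 = 10.83 µg/L.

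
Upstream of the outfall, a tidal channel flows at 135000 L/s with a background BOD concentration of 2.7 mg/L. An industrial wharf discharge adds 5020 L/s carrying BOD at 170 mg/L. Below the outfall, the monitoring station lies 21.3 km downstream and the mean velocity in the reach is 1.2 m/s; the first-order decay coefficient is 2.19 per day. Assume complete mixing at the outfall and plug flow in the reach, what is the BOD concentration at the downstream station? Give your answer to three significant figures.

5.55 mg/L

Mass balance: C = (135000·2.700 + 5020·170.0) / 140000 = 1218000/140000 = 8.698 mg/L.
Travel time t = 21.3·1000 / 1.2 = 17750 s = 4.931 h.
Decay over the reach: 8.698·exp(−kt) = 8.698·0.6377 = 5.547 mg/L.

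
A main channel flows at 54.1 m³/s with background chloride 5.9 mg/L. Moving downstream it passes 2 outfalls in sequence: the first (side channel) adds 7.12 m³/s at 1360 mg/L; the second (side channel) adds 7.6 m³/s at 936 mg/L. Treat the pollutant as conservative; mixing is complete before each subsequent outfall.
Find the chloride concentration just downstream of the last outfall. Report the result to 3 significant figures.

Below outfall 1: Q → 61.22 m³/s, C = (54.10·5.900 + 7.120·1360)/61.22 = 163.4 mg/L.
Below outfall 2: Q → 68.82 m³/s, C = (61.22·163.4 + 7.600·936.0)/68.82 = 248.7 mg/L.

249 mg/L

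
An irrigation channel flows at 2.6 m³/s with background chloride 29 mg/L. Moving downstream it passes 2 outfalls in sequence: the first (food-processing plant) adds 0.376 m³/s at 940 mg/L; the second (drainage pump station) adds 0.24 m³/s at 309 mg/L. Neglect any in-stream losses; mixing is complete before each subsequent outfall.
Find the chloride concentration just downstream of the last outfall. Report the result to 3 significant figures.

156 mg/L

After outfall 1: Q = 2.600 + 0.3760 = 2.976 m³/s; C = (2.600·29.00 + 0.3760·940.0)/2.976 = 144.1 mg/L.
After outfall 2: Q = 2.976 + 0.2400 = 3.216 m³/s; C = (2.976·144.1 + 0.2400·309.0)/3.216 = 156.4 mg/L.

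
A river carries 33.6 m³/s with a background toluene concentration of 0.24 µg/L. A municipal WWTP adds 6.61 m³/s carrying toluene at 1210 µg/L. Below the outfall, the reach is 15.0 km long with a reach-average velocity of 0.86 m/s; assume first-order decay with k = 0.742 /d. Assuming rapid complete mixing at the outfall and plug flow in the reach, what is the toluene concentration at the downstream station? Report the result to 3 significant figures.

171 µg/L

Mixed concentration C = ΣQC/ΣQ = (33.60·0.2400 + 6.610·1210) / 40.21 = 8006/40.21 = 199.1 µg/L.
Travel time t = 15.0·1000 / 0.86 = 17440 s = 4.845 h.
Applying C = C₀e^(−kt): 199.1 × 0.8609 = 171.4 µg/L.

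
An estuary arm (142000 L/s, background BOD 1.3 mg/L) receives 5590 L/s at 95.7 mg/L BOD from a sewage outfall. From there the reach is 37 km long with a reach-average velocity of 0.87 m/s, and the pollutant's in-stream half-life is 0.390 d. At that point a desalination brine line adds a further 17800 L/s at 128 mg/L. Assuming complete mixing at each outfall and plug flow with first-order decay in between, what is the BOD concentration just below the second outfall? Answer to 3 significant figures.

Flow-weighted average: C = (142000·1.300 + 5590·95.70) / 147600 = 719600/147600 = 4.875 mg/L; combined flow 147600 L/s.
Travel time t = 37·1000 / 0.87 = 42530 s = 11.81 h.
Half-life 0.390 d → k = ln 2 / 0.390 = 1.777 d⁻¹.
After decay, C = 4.875 × e^(−kt) = 4.875 × 0.4169 = 2.033 mg/L.
Second outfall: C = (147600·2.033 + 17800·128.0)/165400 = 15.59 mg/L.

15.6 mg/L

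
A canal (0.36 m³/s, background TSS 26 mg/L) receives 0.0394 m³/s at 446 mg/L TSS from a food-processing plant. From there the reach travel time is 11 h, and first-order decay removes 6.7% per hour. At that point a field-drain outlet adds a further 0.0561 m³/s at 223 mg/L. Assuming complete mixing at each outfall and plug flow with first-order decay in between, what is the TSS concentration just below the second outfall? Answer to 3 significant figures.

55.0 mg/L

Flow-weighted average: C = (0.3600·26.00 + 0.03940·446.0) / 0.3994 = 26.93/0.3994 = 67.43 mg/L; combined flow 0.3994 m³/s.
6.7%/h lost → k = −ln(1 − 0.067) = 0.06935 h⁻¹.
Applying C = C₀e^(−kt): 67.43 × 0.4663 = 31.45 mg/L.
At the second outfall, C = (0.3994·31.45 + 0.05610·223.0) / (0.3994 + 0.05610) = 55.04 mg/L.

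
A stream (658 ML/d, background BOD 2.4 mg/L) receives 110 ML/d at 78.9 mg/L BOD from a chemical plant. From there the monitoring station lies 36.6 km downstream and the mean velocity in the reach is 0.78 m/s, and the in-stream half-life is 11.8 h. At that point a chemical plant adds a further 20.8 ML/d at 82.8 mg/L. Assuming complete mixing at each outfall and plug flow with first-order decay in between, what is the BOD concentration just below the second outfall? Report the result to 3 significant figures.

Mixed concentration C = ΣQC/ΣQ = (658.0·2.400 + 110.0·78.90) / 768.0 = 10260/768.0 = 13.36 mg/L; combined flow 768.0 ML/d.
Travel time t = 36.6·1000 / 0.78 = 46920 s = 13.03 h.
Half-life 11.8 h → k = ln 2 / 11.8 = 0.05874 h⁻¹ = 1.410 d⁻¹.
First-order decay: C = 13.36·exp(−k·t) = 13.36·0.4650 = 6.211 mg/L.
At the second outfall, C = (768.0·6.211 + 20.80·82.80) / (768.0 + 20.80) = 8.231 mg/L.

8.23 mg/L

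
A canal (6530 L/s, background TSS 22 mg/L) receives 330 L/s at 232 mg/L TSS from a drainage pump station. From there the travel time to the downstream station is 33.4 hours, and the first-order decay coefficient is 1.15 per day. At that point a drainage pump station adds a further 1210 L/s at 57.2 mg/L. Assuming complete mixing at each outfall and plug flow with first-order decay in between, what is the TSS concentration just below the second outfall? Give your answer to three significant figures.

Mixed concentration C = ΣQC/ΣQ = (6530·22.00 + 330.0·232.0) / 6860 = 220200/6860 = 32.10 mg/L; combined flow 6860 L/s.
After decay, C = 32.10 × e^(−kt) = 32.10 × 0.2018 = 6.479 mg/L.
At the second outfall, C = (6860·6.479 + 1210·57.20) / (6860 + 1210) = 14.08 mg/L.

14.1 mg/L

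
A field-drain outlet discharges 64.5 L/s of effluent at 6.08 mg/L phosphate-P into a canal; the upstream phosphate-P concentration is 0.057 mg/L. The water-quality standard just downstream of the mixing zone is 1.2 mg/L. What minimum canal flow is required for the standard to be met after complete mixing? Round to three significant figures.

Set C_mix = 1.2: (Q·0.05700 + 64.50·6.080) / (Q + 64.50) = 1.2
→ Q = 64.50·(6.080 − 1.2)/(1.2 − 0.05700) = 275.4 L/s.

275 L/s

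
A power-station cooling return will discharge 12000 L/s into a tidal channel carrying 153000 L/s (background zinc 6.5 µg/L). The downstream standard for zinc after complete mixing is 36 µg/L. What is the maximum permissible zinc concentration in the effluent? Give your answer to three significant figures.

At the limit, (Qr·Cr + Qe·Cₑ)/(Qr + Qe) = 36:
Cₑ = (165000·36 − 153000·6.500) / 12000 = 412.1 µg/L.

412 µg/L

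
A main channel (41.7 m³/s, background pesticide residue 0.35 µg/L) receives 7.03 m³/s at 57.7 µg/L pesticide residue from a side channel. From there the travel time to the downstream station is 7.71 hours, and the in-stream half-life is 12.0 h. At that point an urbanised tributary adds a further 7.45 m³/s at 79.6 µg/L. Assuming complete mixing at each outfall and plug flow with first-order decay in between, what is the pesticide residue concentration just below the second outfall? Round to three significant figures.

15.3 µg/L

Mixed concentration C = ΣQC/ΣQ = (41.70·0.3500 + 7.030·57.70) / 48.73 = 420.2/48.73 = 8.624 µg/L; combined flow 48.73 m³/s.
Half-life 12.0 h → k = ln 2 / 12.0 = 0.05776 h⁻¹ = 1.386 d⁻¹.
Applying C = C₀e^(−kt): 8.624 × 0.6406 = 5.524 µg/L.
At the second outfall, C = (48.73·5.524 + 7.450·79.60) / (48.73 + 7.450) = 15.35 µg/L.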